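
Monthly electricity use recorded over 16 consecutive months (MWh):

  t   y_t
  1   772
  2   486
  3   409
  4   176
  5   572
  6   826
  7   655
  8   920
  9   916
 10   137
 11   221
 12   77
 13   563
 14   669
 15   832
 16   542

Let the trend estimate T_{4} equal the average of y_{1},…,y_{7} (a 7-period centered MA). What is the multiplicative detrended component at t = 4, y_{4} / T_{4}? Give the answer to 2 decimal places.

Trend T_4 = (772 + 486 + 409 + 176 + 572 + 826 + 655) / 7 = 3896/7 = 556.5714
Ratio to trend: 176 / 556.5714 = 0.32

0.32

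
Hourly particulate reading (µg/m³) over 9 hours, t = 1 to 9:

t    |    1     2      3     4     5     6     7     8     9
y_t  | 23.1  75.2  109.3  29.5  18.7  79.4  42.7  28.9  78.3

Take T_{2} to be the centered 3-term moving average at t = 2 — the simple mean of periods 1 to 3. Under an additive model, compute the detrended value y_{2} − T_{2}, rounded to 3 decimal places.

6.000

Trend T_2 = (23.1 + 75.2 + 109.3) / 3 = 207.6/3 = 69.20000
Detrended value: 75.2 − 69.20000 = 6.000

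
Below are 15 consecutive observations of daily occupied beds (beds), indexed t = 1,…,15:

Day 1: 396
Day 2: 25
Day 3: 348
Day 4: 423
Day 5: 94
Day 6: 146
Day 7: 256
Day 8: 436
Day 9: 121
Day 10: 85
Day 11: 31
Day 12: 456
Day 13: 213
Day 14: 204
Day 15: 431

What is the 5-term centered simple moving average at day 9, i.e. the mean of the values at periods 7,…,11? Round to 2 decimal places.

185.80

Sum of periods 7–11: 256 + 436 + 121 + 85 + 31 = 929
Divide by 5: 929 / 5 = 185.80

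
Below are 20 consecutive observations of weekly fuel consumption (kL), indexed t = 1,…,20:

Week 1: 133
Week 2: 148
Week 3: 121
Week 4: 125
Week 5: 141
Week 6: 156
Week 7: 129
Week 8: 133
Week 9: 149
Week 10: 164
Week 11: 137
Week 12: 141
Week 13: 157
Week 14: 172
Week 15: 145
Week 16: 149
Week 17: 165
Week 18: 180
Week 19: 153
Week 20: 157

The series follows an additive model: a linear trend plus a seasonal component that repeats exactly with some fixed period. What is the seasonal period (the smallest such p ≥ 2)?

4

First differences y_{t+1} − y_t: 15, -27, 4, 16, 15, -27, 4, 16, 15, -27, …
The difference pattern repeats every 4 terms and not for any smaller step, so p = 4.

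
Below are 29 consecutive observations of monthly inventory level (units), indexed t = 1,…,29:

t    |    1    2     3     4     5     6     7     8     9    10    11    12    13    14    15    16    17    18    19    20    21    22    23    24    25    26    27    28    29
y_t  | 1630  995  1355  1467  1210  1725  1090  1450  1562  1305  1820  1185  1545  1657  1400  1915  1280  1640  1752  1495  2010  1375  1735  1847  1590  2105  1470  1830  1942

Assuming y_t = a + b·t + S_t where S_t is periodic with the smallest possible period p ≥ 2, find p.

5

First differences y_{t+1} − y_t: -635, 360, 112, -257, 515, -635, 360, 112, -257, 515, -635, 360, …
The difference pattern repeats every 5 terms and not for any smaller step, so p = 5.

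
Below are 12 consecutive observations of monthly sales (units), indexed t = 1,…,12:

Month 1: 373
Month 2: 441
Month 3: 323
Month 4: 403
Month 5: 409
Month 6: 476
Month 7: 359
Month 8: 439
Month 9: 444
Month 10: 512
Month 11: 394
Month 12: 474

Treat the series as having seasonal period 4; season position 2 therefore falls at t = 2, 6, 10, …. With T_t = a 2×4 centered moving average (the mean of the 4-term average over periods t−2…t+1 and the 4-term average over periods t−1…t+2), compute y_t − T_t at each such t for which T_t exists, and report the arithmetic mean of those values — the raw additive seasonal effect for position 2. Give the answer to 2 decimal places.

60.06

Season position 2 occurs at t = 6, 10 (where T_t is defined).
t=6: T_6 = 416.2500; y_6 − T_6 = 476 − 416.2500 = 59.7500
t=10: T_10 = 451.6250; y_10 − T_10 = 512 − 451.6250 = 60.3750
Mean deviation: (59.7500 + 60.3750) / 2 = 60.06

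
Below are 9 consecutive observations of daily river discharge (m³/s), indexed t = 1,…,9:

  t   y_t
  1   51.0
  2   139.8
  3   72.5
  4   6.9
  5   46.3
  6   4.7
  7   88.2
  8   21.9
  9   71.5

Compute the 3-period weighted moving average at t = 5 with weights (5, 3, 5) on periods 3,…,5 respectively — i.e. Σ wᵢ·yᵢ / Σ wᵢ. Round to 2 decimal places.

47.28

Weighted sum: 5·72.5 + 3·6.9 + 5·46.3 = 362.5 + 20.7 + 231.5 = 614.7
Weight total: 5 + 3 + 5 = 13
WMA = 614.7 / 13 = 47.28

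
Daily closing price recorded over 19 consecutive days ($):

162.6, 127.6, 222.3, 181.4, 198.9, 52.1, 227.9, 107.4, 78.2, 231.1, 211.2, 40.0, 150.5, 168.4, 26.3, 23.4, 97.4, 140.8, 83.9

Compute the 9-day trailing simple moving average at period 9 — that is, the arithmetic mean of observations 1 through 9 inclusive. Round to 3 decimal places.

Sum of periods 1–9: 162.6 + 127.6 + 222.3 + 181.4 + 198.9 + 52.1 + 227.9 + 107.4 + 78.2 = 1358.4
Divide by 9: 1358.4 / 9 = 150.933

150.933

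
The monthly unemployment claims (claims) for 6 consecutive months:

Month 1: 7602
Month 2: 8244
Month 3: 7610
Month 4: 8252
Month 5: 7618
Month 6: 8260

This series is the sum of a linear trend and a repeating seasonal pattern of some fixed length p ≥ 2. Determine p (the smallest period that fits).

2

First differences y_{t+1} − y_t: 642, -634, 642, -634, 642, …
The difference pattern repeats every 2 terms and not for any smaller step, so p = 2.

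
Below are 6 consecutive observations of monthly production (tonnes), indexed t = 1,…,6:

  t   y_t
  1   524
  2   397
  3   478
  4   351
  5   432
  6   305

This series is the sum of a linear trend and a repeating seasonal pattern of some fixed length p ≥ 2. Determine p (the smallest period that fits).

2

First differences y_{t+1} − y_t: -127, 81, -127, 81, -127, …
The difference pattern repeats every 2 terms and not for any smaller step, so p = 2.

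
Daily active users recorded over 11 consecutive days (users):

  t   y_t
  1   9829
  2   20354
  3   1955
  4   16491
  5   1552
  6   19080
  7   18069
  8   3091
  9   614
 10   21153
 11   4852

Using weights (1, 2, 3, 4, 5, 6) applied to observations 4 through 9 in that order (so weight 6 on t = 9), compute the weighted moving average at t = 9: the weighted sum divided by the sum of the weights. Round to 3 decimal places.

Weighted sum: 1·16491 + 2·1552 + 3·19080 + 4·18069 + 5·3091 + 6·614 = 16491 + 3104 + 57240 + 72276 + 15455 + 3684 = 168250
Weight total: 1 + 2 + 3 + 4 + 5 + 6 = 21
WMA = 168250 / 21 = 8011.905

8011.905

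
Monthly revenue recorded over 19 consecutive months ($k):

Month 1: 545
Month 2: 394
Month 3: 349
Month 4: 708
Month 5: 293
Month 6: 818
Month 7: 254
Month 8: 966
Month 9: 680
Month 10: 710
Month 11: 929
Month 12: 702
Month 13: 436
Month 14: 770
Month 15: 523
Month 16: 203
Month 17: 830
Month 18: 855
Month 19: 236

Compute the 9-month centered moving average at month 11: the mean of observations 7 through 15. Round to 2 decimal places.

663.33

Sum of periods 7–15: 254 + 966 + 680 + 710 + 929 + 702 + 436 + 770 + 523 = 5970
Divide by 9: 5970 / 9 = 663.33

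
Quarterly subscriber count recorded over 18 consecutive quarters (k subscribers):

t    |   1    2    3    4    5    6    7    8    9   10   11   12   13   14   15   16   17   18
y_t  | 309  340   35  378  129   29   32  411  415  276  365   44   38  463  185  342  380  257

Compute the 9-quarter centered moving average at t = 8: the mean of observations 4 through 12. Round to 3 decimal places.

231.000

Sum of periods 4–12: 378 + 129 + 29 + 32 + 411 + 415 + 276 + 365 + 44 = 2079
Divide by 9: 2079 / 9 = 231.000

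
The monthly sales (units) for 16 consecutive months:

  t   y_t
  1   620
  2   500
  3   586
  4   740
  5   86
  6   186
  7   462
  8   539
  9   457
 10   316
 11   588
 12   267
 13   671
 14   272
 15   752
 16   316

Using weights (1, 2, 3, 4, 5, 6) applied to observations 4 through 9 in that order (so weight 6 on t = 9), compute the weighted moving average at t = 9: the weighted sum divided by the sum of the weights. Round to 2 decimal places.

Weighted sum: 1·740 + 2·86 + 3·186 + 4·462 + 5·539 + 6·457 = 740 + 172 + 558 + 1848 + 2695 + 2742 = 8755
Weight total: 1 + 2 + 3 + 4 + 5 + 6 = 21
WMA = 8755 / 21 = 416.90

416.90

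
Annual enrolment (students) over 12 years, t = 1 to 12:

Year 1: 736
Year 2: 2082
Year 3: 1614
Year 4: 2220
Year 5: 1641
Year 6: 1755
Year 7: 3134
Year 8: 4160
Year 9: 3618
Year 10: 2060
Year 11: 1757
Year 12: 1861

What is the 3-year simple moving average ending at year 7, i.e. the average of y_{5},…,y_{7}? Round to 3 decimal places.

2176.667

Sum of periods 5–7: 1641 + 1755 + 3134 = 6530
Divide by 3: 6530 / 3 = 2176.667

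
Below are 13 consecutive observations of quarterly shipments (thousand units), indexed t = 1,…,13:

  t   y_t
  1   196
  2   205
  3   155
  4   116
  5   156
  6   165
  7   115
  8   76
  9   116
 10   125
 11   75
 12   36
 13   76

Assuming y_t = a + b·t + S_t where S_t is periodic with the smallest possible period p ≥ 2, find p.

First differences y_{t+1} − y_t: 9, -50, -39, 40, 9, -50, -39, 40, 9, -50, …
The difference pattern repeats every 4 terms and not for any smaller step, so p = 4.

4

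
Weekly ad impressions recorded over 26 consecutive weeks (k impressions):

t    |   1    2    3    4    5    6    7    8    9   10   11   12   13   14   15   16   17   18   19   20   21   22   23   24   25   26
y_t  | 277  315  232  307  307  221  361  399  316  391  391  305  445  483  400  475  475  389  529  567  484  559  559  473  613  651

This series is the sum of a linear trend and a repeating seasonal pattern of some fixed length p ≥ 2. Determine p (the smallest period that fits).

6

First differences y_{t+1} − y_t: 38, -83, 75, 0, -86, 140, 38, -83, 75, 0, -86, 140, 38, -83, …
The difference pattern repeats every 6 terms and not for any smaller step, so p = 6.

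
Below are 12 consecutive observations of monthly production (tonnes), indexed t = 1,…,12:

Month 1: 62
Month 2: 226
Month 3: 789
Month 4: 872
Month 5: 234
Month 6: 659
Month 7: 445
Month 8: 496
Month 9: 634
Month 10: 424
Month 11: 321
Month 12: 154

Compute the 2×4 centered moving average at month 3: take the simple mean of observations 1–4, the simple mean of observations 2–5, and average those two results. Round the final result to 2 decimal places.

508.75

Sum over 1–4: 62 + 226 + 789 + 872 = 1949
Sum over 2–5: 226 + 789 + 872 + 234 = 2121
CMA at t=3 = (1949 + 2121) / (2·4) = 4070 / 8 = 508.75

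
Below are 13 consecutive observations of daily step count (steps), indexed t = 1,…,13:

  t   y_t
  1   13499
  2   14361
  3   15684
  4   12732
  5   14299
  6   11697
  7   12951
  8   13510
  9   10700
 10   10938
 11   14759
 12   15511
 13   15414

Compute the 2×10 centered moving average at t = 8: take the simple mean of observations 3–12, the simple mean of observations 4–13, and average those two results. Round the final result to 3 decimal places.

Sum over 3–12: 15684 + 12732 + 14299 + 11697 + 12951 + 13510 + 10700 + 10938 + 14759 + 15511 = 132781
Sum over 4–13: 12732 + 14299 + 11697 + 12951 + 13510 + 10700 + 10938 + 14759 + 15511 + 15414 = 132511
CMA at t=8 = (132781 + 132511) / (2·10) = 265292 / 20 = 13264.600

13264.600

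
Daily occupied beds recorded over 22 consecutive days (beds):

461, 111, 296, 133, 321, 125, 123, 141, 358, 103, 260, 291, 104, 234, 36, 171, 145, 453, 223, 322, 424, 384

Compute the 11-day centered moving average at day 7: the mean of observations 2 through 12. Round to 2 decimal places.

205.64

Sum of periods 2–12: 111 + 296 + 133 + 321 + 125 + 123 + 141 + 358 + 103 + 260 + 291 = 2262
Divide by 11: 2262 / 11 = 205.64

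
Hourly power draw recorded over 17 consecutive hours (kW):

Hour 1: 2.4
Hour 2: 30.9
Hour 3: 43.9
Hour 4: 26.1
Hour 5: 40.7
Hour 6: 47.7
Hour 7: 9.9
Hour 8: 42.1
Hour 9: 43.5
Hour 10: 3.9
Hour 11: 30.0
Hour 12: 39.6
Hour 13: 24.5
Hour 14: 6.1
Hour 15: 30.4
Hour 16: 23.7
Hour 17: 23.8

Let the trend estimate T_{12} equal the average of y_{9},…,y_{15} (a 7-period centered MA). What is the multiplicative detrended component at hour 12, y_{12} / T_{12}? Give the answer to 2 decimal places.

Trend T_12 = (43.5 + 3.9 + 30.0 + 39.6 + 24.5 + 6.1 + 30.4) / 7 = 178.0/7 = 25.4286
Ratio to trend: 39.6 / 25.4286 = 1.56

1.56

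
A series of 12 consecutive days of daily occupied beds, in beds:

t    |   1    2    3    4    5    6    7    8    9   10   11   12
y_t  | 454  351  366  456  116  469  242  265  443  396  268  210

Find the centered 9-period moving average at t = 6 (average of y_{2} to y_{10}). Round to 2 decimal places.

344.89

Sum of periods 2–10: 351 + 366 + 456 + 116 + 469 + 242 + 265 + 443 + 396 = 3104
Divide by 9: 3104 / 9 = 344.89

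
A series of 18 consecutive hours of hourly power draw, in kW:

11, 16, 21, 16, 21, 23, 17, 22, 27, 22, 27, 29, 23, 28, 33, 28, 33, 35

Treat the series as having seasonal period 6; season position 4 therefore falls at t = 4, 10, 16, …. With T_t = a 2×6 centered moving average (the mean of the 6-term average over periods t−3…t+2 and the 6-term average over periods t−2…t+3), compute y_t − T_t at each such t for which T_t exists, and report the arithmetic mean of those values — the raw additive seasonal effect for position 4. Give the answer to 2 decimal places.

Season position 4 occurs at t = 4, 10 (where T_t is defined).
t=4: T_4 = 18.5000; y_4 − T_4 = 16 − 18.5000 = -2.5000
t=10: T_10 = 24.5000; y_10 − T_10 = 22 − 24.5000 = -2.5000
Mean deviation: (-2.5000 + -2.5000) / 2 = -2.50

-2.50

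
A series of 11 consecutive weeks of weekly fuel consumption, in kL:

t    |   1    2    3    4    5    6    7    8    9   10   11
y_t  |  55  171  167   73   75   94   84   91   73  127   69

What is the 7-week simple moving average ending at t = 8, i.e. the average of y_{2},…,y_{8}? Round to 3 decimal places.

107.857

Sum of periods 2–8: 171 + 167 + 73 + 75 + 94 + 84 + 91 = 755
Divide by 7: 755 / 7 = 107.857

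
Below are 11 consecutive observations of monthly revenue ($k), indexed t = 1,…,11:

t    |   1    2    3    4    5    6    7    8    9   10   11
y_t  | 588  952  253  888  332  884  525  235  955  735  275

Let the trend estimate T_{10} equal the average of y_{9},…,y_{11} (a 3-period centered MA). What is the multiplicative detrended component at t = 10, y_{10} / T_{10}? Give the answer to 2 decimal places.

1.12

Trend T_10 = (955 + 735 + 275) / 3 = 1965/3 = 655.0000
Ratio to trend: 735 / 655.0000 = 1.12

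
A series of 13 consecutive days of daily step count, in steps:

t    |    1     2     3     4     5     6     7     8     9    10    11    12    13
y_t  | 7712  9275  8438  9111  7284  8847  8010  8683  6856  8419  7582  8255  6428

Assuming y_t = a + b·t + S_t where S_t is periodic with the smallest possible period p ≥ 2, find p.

First differences y_{t+1} − y_t: 1563, -837, 673, -1827, 1563, -837, 673, -1827, 1563, -837, …
The difference pattern repeats every 4 terms and not for any smaller step, so p = 4.

4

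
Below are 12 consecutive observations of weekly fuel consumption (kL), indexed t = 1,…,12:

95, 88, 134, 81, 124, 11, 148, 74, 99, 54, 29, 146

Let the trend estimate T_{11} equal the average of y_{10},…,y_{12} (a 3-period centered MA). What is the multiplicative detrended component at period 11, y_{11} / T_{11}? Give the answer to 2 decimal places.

0.38

Trend T_11 = (54 + 29 + 146) / 3 = 229/3 = 76.3333
Ratio to trend: 29 / 76.3333 = 0.38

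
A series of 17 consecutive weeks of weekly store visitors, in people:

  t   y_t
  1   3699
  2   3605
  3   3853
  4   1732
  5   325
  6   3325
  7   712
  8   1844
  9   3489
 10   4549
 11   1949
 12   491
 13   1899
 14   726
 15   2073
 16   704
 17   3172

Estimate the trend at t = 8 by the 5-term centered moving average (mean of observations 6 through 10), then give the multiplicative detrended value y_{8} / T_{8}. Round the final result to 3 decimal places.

0.662

Trend T_8 = (3325 + 712 + 1844 + 3489 + 4549) / 5 = 13919/5 = 2783.80000
Ratio to trend: 1844 / 2783.80000 = 0.662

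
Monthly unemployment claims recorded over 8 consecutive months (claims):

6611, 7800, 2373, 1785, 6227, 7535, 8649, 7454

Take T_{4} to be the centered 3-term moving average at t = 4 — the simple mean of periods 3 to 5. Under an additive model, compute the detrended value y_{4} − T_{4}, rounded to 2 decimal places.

-1676.67

Trend T_4 = (2373 + 1785 + 6227) / 3 = 10385/3 = 3461.6667
Detrended value: 1785 − 3461.6667 = -1676.67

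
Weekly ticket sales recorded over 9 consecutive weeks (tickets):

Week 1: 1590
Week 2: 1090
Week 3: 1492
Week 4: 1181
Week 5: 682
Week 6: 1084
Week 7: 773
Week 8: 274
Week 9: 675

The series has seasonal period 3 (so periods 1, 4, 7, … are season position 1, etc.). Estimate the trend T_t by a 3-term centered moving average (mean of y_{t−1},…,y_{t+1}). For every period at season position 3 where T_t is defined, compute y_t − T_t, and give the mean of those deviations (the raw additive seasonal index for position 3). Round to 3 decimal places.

Season position 3 occurs at t = 3, 6 (where T_t is defined).
t=3: T_3 = 1254.33333; y_3 − T_3 = 1492 − 1254.33333 = 237.66667
t=6: T_6 = 846.33333; y_6 − T_6 = 1084 − 846.33333 = 237.66667
Mean deviation: (237.66667 + 237.66667) / 2 = 237.667

237.667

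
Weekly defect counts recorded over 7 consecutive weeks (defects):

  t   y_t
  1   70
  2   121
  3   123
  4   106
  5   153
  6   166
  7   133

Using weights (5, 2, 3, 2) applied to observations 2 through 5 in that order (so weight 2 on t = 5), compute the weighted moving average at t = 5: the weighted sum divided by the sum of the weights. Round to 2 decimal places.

122.92

Weighted sum: 5·121 + 2·123 + 3·106 + 2·153 = 605 + 246 + 318 + 306 = 1475
Weight total: 5 + 2 + 3 + 2 = 12
WMA = 1475 / 12 = 122.92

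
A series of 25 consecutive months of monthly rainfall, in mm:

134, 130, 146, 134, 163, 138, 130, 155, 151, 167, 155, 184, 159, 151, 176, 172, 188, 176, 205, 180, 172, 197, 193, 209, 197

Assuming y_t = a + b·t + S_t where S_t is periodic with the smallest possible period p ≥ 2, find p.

7

First differences y_{t+1} − y_t: -4, 16, -12, 29, -25, -8, 25, -4, 16, -12, 29, -25, -8, 25, -4, 16, …
The difference pattern repeats every 7 terms and not for any smaller step, so p = 7.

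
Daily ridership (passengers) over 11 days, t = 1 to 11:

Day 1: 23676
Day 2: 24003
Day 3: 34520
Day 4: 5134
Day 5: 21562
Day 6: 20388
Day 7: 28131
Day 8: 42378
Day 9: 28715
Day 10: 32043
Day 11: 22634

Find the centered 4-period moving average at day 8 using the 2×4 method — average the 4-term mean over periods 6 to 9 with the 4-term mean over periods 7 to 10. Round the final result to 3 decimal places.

31359.875

Sum over 6–9: 20388 + 28131 + 42378 + 28715 = 119612
Sum over 7–10: 28131 + 42378 + 28715 + 32043 = 131267
CMA at t=8 = (119612 + 131267) / (2·4) = 250879 / 8 = 31359.875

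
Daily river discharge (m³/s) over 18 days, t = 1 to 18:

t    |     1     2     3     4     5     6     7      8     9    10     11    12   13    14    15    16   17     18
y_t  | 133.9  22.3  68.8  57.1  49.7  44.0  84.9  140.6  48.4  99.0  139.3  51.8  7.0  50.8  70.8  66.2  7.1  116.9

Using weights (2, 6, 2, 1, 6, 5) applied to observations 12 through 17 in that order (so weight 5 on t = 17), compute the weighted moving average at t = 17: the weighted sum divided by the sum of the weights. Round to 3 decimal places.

34.123

Weighted sum: 2·51.8 + 6·7.0 + 2·50.8 + 1·70.8 + 6·66.2 + 5·7.1 = 103.6 + 42.0 + 101.6 + 70.8 + 397.2 + 35.5 = 750.7
Weight total: 2 + 6 + 2 + 1 + 6 + 5 = 22
WMA = 750.7 / 22 = 34.123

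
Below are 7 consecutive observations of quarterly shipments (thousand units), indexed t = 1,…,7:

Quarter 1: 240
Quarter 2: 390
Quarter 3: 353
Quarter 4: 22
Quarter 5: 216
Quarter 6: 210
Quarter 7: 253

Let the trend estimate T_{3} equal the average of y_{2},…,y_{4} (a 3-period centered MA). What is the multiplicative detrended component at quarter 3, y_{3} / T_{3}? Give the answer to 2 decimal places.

1.38

Trend T_3 = (390 + 353 + 22) / 3 = 765/3 = 255.0000
Ratio to trend: 353 / 255.0000 = 1.38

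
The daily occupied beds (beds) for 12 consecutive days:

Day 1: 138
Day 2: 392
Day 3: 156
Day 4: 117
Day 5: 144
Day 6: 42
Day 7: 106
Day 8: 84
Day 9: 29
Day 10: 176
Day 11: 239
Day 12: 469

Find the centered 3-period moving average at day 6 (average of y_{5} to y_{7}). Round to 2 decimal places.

Sum of periods 5–7: 144 + 42 + 106 = 292
Divide by 3: 292 / 3 = 97.33

97.33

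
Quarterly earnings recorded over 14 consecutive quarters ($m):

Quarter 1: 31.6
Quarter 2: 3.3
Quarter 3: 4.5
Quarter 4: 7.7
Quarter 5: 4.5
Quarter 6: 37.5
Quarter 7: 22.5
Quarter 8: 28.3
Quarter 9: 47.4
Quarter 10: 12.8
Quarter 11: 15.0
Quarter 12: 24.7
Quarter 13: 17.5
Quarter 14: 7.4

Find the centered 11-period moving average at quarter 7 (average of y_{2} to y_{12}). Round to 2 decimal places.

18.93

Sum of periods 2–12: 3.3 + 4.5 + 7.7 + 4.5 + 37.5 + 22.5 + 28.3 + 47.4 + 12.8 + 15.0 + 24.7 = 208.2
Divide by 11: 208.2 / 11 = 18.93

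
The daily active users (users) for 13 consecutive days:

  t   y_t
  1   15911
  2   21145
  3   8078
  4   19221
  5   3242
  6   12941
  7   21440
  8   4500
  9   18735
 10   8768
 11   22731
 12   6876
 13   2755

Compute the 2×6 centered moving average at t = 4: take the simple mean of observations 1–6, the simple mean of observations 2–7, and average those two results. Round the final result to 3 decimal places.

13883.750

Sum over 1–6: 15911 + 21145 + 8078 + 19221 + 3242 + 12941 = 80538
Sum over 2–7: 21145 + 8078 + 19221 + 3242 + 12941 + 21440 = 86067
CMA at t=4 = (80538 + 86067) / (2·6) = 166605 / 12 = 13883.750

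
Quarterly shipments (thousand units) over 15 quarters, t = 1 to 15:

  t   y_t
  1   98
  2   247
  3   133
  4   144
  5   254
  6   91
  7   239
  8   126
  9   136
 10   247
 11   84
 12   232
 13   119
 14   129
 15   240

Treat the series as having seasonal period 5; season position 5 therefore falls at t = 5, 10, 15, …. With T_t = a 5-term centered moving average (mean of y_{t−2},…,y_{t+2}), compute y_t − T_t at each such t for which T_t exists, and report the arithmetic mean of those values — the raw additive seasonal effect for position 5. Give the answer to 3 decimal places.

81.900

Season position 5 occurs at t = 5, 10 (where T_t is defined).
t=5: T_5 = 172.20000; y_5 − T_5 = 254 − 172.20000 = 81.80000
t=10: T_10 = 165.00000; y_10 − T_10 = 247 − 165.00000 = 82.00000
Mean deviation: (81.80000 + 82.00000) / 2 = 81.900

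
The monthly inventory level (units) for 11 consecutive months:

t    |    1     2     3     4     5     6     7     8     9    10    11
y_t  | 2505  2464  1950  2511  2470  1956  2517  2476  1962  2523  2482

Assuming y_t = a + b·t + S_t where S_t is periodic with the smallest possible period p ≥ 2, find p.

3

First differences y_{t+1} − y_t: -41, -514, 561, -41, -514, 561, -41, -514, …
The difference pattern repeats every 3 terms and not for any smaller step, so p = 3.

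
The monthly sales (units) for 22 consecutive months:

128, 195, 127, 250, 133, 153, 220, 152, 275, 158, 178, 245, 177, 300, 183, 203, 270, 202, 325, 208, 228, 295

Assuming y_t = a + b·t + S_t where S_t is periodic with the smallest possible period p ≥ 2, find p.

First differences y_{t+1} − y_t: 67, -68, 123, -117, 20, 67, -68, 123, -117, 20, 67, -68, …
The difference pattern repeats every 5 terms and not for any smaller step, so p = 5.

5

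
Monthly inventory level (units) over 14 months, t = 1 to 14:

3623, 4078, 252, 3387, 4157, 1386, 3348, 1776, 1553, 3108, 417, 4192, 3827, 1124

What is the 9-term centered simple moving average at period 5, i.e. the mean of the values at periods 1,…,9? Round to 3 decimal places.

Sum of periods 1–9: 3623 + 4078 + 252 + 3387 + 4157 + 1386 + 3348 + 1776 + 1553 = 23560
Divide by 9: 23560 / 9 = 2617.778

2617.778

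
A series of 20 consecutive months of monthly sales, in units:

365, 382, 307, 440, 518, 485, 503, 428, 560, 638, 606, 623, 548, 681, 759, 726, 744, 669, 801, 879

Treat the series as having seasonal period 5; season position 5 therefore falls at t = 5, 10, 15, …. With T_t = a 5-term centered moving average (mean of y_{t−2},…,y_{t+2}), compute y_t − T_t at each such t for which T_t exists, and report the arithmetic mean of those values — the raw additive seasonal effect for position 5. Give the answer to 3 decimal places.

67.267

Season position 5 occurs at t = 5, 10, 15 (where T_t is defined).
t=5: T_5 = 450.60000; y_5 − T_5 = 518 − 450.60000 = 67.40000
t=10: T_10 = 571.00000; y_10 − T_10 = 638 − 571.00000 = 67.00000
t=15: T_15 = 691.60000; y_15 − T_15 = 759 − 691.60000 = 67.40000
Mean deviation: (67.40000 + 67.00000 + 67.40000) / 3 = 67.267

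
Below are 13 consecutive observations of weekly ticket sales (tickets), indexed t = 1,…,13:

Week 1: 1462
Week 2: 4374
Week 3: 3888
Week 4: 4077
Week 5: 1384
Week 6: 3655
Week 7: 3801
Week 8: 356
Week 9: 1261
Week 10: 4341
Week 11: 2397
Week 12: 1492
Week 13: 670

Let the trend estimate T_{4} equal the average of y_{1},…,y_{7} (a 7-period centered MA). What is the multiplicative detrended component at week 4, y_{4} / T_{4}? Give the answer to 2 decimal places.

1.26

Trend T_4 = (1462 + 4374 + 3888 + 4077 + 1384 + 3655 + 3801) / 7 = 22641/7 = 3234.4286
Ratio to trend: 4077 / 3234.4286 = 1.26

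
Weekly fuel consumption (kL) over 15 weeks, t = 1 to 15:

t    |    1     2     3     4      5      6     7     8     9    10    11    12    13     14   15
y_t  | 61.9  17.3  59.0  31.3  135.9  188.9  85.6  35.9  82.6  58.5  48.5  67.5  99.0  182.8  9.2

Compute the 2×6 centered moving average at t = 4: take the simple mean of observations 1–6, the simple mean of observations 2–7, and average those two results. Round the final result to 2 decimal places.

84.36

Sum over 1–6: 61.9 + 17.3 + 59.0 + 31.3 + 135.9 + 188.9 = 494.3
Sum over 2–7: 17.3 + 59.0 + 31.3 + 135.9 + 188.9 + 85.6 = 518.0
CMA at t=4 = (494.3 + 518.0) / (2·6) = 1012.3 / 12 = 84.36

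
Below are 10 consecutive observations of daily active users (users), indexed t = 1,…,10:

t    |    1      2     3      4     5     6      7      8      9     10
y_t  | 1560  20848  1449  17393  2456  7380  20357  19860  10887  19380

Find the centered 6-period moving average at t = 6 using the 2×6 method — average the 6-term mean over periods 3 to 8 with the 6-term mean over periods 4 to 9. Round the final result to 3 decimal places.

12269.000

Sum over 3–8: 1449 + 17393 + 2456 + 7380 + 20357 + 19860 = 68895
Sum over 4–9: 17393 + 2456 + 7380 + 20357 + 19860 + 10887 = 78333
CMA at t=6 = (68895 + 78333) / (2·6) = 147228 / 12 = 12269.000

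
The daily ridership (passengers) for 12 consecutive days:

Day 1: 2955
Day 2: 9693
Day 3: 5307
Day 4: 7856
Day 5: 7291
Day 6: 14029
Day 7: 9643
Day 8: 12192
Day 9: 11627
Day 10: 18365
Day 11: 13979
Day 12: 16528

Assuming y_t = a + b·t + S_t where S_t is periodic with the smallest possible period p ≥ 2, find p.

First differences y_{t+1} − y_t: 6738, -4386, 2549, -565, 6738, -4386, 2549, -565, 6738, -4386, …
The difference pattern repeats every 4 terms and not for any smaller step, so p = 4.

4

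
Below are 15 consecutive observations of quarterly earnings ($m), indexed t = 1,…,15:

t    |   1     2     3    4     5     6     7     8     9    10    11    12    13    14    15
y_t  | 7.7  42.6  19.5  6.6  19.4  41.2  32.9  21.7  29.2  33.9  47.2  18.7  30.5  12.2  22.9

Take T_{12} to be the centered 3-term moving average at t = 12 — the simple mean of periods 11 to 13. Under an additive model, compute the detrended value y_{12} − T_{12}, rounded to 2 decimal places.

-13.43

Trend T_12 = (47.2 + 18.7 + 30.5) / 3 = 96.4/3 = 32.1333
Detrended value: 18.7 − 32.1333 = -13.43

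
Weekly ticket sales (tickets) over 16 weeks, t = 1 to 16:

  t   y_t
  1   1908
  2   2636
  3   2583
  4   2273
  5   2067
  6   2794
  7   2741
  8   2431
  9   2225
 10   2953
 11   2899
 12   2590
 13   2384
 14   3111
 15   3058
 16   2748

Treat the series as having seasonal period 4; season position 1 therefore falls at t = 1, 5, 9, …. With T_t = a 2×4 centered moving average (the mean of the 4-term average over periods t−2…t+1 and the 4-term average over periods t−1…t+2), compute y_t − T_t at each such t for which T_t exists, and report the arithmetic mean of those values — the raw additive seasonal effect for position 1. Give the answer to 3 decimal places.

Season position 1 occurs at t = 5, 9, 13 (where T_t is defined).
t=5: T_5 = 2449.00000; y_5 − T_5 = 2067 − 2449.00000 = -382.00000
t=9: T_9 = 2607.25000; y_9 − T_9 = 2225 − 2607.25000 = -382.25000
t=13: T_13 = 2765.87500; y_13 − T_13 = 2384 − 2765.87500 = -381.87500
Mean deviation: (-382.00000 + -382.25000 + -381.87500) / 3 = -382.042

-382.042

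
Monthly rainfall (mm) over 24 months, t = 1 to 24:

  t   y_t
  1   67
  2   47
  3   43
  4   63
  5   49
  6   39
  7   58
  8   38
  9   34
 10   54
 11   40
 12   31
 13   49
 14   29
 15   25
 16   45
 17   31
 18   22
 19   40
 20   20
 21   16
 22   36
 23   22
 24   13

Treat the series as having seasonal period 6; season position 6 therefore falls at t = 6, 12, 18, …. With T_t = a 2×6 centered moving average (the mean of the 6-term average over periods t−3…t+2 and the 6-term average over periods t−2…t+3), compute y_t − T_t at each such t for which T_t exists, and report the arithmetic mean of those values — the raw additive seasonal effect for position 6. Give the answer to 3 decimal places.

Season position 6 occurs at t = 6, 12, 18 (where T_t is defined).
t=6: T_6 = 47.58333; y_6 − T_6 = 39 − 47.58333 = -8.58333
t=12: T_12 = 38.75000; y_12 − T_12 = 31 − 38.75000 = -7.75000
t=18: T_18 = 29.75000; y_18 − T_18 = 22 − 29.75000 = -7.75000
Mean deviation: (-8.58333 + -7.75000 + -7.75000) / 3 = -8.028

-8.028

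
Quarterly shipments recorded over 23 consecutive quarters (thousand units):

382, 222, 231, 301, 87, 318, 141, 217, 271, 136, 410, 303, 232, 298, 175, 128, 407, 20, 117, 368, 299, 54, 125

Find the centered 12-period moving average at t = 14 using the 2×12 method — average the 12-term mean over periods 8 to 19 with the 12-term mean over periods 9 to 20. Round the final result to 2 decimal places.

232.46

Sum over 8–19: 217 + 271 + 136 + 410 + 303 + 232 + 298 + 175 + 128 + 407 + 20 + 117 = 2714
Sum over 9–20: 271 + 136 + 410 + 303 + 232 + 298 + 175 + 128 + 407 + 20 + 117 + 368 = 2865
CMA at t=14 = (2714 + 2865) / (2·12) = 5579 / 24 = 232.46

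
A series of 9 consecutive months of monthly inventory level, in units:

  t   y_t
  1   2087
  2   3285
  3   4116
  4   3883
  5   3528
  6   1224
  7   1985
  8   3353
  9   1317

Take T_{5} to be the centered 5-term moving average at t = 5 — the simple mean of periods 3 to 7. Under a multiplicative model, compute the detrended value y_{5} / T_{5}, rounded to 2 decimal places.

1.20

Trend T_5 = (4116 + 3883 + 3528 + 1224 + 1985) / 5 = 14736/5 = 2947.2000
Ratio to trend: 3528 / 2947.2000 = 1.20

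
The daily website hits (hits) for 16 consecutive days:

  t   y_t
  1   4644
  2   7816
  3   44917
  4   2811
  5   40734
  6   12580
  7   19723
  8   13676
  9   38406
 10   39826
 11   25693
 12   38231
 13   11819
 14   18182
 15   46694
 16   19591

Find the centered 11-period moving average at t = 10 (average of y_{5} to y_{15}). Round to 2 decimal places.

27778.55

Sum of periods 5–15: 40734 + 12580 + 19723 + 13676 + 38406 + 39826 + 25693 + 38231 + 11819 + 18182 + 46694 = 305564
Divide by 11: 305564 / 11 = 27778.55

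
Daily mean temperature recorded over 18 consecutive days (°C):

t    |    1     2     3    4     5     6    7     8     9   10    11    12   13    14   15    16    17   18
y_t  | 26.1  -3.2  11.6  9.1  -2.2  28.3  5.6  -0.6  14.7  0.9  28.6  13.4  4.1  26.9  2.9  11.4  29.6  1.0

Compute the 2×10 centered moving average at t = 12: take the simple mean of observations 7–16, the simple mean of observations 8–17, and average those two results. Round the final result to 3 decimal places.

Sum over 7–16: 5.6 + (-0.6) + 14.7 + 0.9 + 28.6 + 13.4 + 4.1 + 26.9 + 2.9 + 11.4 = 107.9
Sum over 8–17: (-0.6) + 14.7 + 0.9 + 28.6 + 13.4 + 4.1 + 26.9 + 2.9 + 11.4 + 29.6 = 131.9
CMA at t=12 = (107.9 + 131.9) / (2·10) = 239.8 / 20 = 11.990

11.990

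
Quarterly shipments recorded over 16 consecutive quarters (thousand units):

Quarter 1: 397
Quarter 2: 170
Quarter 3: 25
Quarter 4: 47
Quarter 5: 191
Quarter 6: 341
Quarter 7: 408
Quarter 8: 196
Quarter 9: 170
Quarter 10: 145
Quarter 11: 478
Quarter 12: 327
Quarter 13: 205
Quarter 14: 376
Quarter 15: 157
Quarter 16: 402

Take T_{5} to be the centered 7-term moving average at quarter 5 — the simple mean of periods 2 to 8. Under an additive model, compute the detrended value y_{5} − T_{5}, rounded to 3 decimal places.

-5.857

Trend T_5 = (170 + 25 + 47 + 191 + 341 + 408 + 196) / 7 = 1378/7 = 196.85714
Detrended value: 191 − 196.85714 = -5.857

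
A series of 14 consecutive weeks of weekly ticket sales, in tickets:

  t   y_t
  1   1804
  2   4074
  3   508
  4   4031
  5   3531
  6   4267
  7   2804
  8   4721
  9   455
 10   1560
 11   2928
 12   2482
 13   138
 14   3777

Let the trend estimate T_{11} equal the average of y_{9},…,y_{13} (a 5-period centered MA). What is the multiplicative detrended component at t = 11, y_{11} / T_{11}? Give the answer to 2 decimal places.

Trend T_11 = (455 + 1560 + 2928 + 2482 + 138) / 5 = 7563/5 = 1512.6000
Ratio to trend: 2928 / 1512.6000 = 1.94

1.94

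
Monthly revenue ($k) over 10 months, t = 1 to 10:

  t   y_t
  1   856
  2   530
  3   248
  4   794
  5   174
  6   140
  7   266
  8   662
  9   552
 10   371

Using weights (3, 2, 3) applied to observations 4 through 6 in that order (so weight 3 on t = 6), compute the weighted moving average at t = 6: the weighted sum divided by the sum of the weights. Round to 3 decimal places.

393.750

Weighted sum: 3·794 + 2·174 + 3·140 = 2382 + 348 + 420 = 3150
Weight total: 3 + 2 + 3 = 8
WMA = 3150 / 8 = 393.750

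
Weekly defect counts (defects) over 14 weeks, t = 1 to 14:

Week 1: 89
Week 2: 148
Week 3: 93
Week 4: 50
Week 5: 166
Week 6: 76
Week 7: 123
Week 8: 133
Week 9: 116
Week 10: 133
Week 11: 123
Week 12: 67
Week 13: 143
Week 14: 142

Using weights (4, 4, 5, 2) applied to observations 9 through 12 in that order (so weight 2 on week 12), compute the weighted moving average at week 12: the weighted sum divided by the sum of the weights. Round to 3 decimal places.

Weighted sum: 4·116 + 4·133 + 5·123 + 2·67 = 464 + 532 + 615 + 134 = 1745
Weight total: 4 + 4 + 5 + 2 = 15
WMA = 1745 / 15 = 116.333

116.333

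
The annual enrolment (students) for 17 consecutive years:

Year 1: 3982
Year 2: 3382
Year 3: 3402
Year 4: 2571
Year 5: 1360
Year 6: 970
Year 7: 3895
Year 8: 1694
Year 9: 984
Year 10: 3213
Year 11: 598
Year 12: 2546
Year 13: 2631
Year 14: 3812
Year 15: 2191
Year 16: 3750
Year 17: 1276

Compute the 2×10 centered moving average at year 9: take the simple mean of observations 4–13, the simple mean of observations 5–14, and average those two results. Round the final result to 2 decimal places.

Sum over 4–13: 2571 + 1360 + 970 + 3895 + 1694 + 984 + 3213 + 598 + 2546 + 2631 = 20462
Sum over 5–14: 1360 + 970 + 3895 + 1694 + 984 + 3213 + 598 + 2546 + 2631 + 3812 = 21703
CMA at t=9 = (20462 + 21703) / (2·10) = 42165 / 20 = 2108.25

2108.25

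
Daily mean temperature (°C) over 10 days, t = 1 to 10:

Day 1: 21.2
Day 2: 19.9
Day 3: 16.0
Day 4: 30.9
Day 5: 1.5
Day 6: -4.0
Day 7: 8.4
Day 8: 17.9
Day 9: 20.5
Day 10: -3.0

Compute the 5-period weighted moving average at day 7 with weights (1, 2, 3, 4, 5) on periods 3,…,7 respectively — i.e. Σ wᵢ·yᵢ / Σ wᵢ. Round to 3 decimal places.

7.220

Weighted sum: 1·16.0 + 2·30.9 + 3·1.5 + 4·-4.0 + 5·8.4 = 16.0 + 61.8 + 4.5 + -16.0 + 42.0 = 108.3
Weight total: 1 + 2 + 3 + 4 + 5 = 15
WMA = 108.3 / 15 = 7.220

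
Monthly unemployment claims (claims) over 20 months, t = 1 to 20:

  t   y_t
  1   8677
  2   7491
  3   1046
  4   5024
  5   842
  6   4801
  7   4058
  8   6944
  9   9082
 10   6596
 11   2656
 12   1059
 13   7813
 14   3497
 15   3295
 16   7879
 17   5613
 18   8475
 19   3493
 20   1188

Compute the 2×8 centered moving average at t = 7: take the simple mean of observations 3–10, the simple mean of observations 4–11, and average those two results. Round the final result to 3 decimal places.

Sum over 3–10: 1046 + 5024 + 842 + 4801 + 4058 + 6944 + 9082 + 6596 = 38393
Sum over 4–11: 5024 + 842 + 4801 + 4058 + 6944 + 9082 + 6596 + 2656 = 40003
CMA at t=7 = (38393 + 40003) / (2·8) = 78396 / 16 = 4899.750

4899.750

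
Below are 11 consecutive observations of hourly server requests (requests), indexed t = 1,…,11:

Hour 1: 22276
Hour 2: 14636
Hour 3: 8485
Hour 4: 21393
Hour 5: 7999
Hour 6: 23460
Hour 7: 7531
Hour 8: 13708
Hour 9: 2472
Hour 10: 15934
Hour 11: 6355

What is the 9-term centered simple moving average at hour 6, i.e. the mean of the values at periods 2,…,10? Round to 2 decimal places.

Sum of periods 2–10: 14636 + 8485 + 21393 + 7999 + 23460 + 7531 + 13708 + 2472 + 15934 = 115618
Divide by 9: 115618 / 9 = 12846.44

12846.44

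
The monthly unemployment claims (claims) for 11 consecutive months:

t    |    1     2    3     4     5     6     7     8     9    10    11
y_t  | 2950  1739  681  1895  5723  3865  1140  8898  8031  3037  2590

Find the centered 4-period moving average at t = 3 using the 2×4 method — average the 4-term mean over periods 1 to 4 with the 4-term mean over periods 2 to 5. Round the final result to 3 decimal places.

2162.875

Sum over 1–4: 2950 + 1739 + 681 + 1895 = 7265
Sum over 2–5: 1739 + 681 + 1895 + 5723 = 10038
CMA at t=3 = (7265 + 10038) / (2·4) = 17303 / 8 = 2162.875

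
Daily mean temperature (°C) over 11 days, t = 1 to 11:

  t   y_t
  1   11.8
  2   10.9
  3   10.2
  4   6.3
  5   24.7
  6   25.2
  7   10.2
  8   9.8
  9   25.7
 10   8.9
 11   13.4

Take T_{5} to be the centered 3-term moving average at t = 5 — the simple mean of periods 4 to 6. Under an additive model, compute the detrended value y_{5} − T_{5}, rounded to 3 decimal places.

Trend T_5 = (6.3 + 24.7 + 25.2) / 3 = 56.2/3 = 18.73333
Detrended value: 24.7 − 18.73333 = 5.967

5.967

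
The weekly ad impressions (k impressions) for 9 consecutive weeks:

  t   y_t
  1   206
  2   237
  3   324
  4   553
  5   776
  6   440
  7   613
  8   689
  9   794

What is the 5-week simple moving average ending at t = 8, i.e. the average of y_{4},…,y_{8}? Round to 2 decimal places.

614.20

Sum of periods 4–8: 553 + 776 + 440 + 613 + 689 = 3071
Divide by 5: 3071 / 5 = 614.20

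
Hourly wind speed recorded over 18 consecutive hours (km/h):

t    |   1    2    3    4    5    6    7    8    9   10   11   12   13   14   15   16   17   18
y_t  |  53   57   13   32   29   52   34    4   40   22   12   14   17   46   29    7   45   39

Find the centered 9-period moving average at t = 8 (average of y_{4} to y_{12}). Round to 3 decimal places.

Sum of periods 4–12: 32 + 29 + 52 + 34 + 4 + 40 + 22 + 12 + 14 = 239
Divide by 9: 239 / 9 = 26.556

26.556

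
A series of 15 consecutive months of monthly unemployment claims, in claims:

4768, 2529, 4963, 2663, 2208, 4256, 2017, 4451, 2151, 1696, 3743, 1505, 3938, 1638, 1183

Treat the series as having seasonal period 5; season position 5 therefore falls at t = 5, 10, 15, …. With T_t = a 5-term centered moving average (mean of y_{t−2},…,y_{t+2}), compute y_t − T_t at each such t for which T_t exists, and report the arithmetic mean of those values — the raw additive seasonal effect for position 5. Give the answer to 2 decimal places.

Season position 5 occurs at t = 5, 10 (where T_t is defined).
t=5: T_5 = 3221.4000; y_5 − T_5 = 2208 − 3221.4000 = -1013.4000
t=10: T_10 = 2709.2000; y_10 − T_10 = 1696 − 2709.2000 = -1013.2000
Mean deviation: (-1013.4000 + -1013.2000) / 2 = -1013.30

-1013.30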